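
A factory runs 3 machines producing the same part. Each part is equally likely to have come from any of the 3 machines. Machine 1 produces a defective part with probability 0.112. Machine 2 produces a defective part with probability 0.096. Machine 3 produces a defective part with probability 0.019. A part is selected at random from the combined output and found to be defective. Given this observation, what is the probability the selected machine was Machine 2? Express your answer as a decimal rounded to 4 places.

P(defective|M1) = 0.112; P(defective|M2) = 0.096; P(defective|M3) = 0.019.
Prior × likelihood for each source: 0.333333·0.112=0.03733, 0.333333·0.096=0.03200, 0.333333·0.019=0.006333. Summing gives P(defective) = 0.075667.
P(Machine 2 | defective) = 0.03200 / 0.075667 = 0.4229.

Posterior probability ≈ 0.4229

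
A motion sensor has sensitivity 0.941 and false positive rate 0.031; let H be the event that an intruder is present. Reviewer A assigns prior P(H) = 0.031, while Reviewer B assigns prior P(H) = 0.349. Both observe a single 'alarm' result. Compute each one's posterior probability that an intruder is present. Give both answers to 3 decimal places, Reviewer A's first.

The likelihood ratio for an 'alarm' result is 0.941/0.031 = 30.355.
Reviewer A: prior odds 0.031/0.969 = 0.031992; posterior odds 0.97110; posterior probability 0.493.
Reviewer B: prior odds 0.349/0.651 = 0.53610; posterior odds 16.273; posterior probability 0.942.

Reviewer A: 0.493; Reviewer B: 0.942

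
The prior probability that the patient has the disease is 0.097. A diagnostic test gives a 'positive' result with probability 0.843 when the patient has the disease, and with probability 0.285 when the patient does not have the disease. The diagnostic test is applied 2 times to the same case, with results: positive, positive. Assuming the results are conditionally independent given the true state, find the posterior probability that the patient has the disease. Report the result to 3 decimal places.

Let H be the event that the patient has the disease; start with P(H) = 0.097. P('positive'|H) = 0.843, P('positive'|¬H) = 0.285.
Update on result 1 ('positive'): P(H) ← 0.843·0.0970 / (0.843·0.0970 + 0.285·0.9030) = 0.081771/0.33913 = 0.2411.
Update on result 2 ('positive'): P(H) ← 0.843·0.2411 / (0.843·0.2411 + 0.285·0.7589) = 0.20327/0.41955 = 0.4845.

Posterior P(H) ≈ 0.484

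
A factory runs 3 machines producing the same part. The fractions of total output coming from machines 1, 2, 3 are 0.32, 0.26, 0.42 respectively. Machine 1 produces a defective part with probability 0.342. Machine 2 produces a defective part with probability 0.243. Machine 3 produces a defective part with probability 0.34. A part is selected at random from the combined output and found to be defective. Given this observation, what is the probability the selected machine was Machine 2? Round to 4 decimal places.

Posterior probability ≈ 0.2003

Tabulate prior·likelihood by source: [1] prior 0.32, lik 0.342, product 0.1094; [2] prior 0.26, lik 0.243, product 0.06318; [3] prior 0.42, lik 0.34, product 0.1428.
Normalizing constant = 0.31542; the posterior for Machine 2 is its product over the sum, 0.06318/0.31542 = 0.2003.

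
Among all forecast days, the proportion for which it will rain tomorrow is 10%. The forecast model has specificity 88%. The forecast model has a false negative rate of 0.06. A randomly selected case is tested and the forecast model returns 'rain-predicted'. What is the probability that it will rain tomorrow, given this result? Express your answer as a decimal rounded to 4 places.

Write H for 'it will rain tomorrow'. Prior odds H:¬H = 0.1/0.9 = 0.11111. For the 'rain-predicted' outcome, the likelihood ratio is 0.94/0.12 = 7.8333.
Posterior odds = 0.11111 × 7.8333 = 0.87037, so P(H|E) = 0.87037/(1+0.87037) = 0.4653.

P(H | E) ≈ 0.4653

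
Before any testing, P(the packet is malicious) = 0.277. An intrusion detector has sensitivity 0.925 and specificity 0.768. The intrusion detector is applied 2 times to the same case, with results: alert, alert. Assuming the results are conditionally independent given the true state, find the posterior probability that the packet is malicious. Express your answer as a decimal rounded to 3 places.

Posterior P(H) ≈ 0.859

With H the event that the packet is malicious, the joint likelihood of the observed sequence is P(data|H) = 0.925·0.925 = 0.85563 and P(data|¬H) = 0.232·0.232 = 0.053824.
Bayes: P(H|data) = 0.277·0.85563 / (0.277·0.85563 + 0.723·0.053824) = 0.23701/0.27592 = 0.8590.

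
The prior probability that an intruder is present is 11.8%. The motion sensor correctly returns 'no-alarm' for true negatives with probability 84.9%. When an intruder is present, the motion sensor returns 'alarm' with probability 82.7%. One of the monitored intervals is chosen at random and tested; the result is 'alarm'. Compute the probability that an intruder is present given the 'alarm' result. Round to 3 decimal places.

Let H be the event that an intruder is present. P(H) = 0.118, so P(¬H) = 0.882. With E the 'alarm' result, P(E|H) = 0.827 and P(E|¬H) = 0.151.
P(E) = 0.827·0.118 + 0.151·0.882 = 0.097586 + 0.13318 = 0.23077.
By Bayes' theorem, P(H|E) = 0.097586 / 0.23077 = 0.423.

P(H | E) ≈ 0.423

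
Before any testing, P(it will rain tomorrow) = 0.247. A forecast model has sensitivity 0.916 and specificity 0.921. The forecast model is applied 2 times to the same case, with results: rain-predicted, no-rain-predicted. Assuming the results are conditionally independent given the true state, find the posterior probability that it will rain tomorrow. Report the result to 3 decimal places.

Posterior P(H) ≈ 0.258

With H the event that it will rain tomorrow, the joint likelihood of the observed sequence is P(data|H) = 0.916·0.084 = 0.076944 and P(data|¬H) = 0.079·0.921 = 0.072759.
Bayes: P(H|data) = 0.247·0.076944 / (0.247·0.076944 + 0.753·0.072759) = 0.019005/0.073793 = 0.2575.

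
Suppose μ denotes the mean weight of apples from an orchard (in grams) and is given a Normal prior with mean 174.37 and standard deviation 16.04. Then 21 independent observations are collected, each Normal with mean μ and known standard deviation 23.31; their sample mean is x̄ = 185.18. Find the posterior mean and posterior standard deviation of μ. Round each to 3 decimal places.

With known σ, the Normal prior is conjugate. Weight on the data is w = (n/σ²)/(n/σ² + 1/τ₀²) = 0.0386487/(0.0386487+0.00388679) = 0.90862.
Posterior mean = w·x̄ + (1−w)·μ₀ = 0.90862·185.18 + 0.091378·174.37 = 184.192. Posterior variance = 1/(0.0386487+0.00388679) = 23.5098, so SD = 4.849.

Posterior mean ≈ 184.192; posterior SD ≈ 4.849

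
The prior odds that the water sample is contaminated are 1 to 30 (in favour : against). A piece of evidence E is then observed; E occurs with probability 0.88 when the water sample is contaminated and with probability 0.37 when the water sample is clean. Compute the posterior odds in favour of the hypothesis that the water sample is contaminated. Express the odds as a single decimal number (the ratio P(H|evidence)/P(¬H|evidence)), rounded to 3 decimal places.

Posterior odds ≈ 0.079

Prior odds = 1/30 = 0.033333.
Likelihood ratio for E = 0.88/0.37 = 2.3784.
Posterior odds = prior odds × LR = 0.079279.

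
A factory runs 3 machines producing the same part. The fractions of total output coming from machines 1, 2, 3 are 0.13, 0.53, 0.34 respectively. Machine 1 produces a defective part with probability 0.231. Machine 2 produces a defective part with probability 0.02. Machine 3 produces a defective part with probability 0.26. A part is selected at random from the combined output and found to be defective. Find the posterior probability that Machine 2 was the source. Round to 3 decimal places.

Tabulate prior·likelihood by source: [1] prior 0.13, lik 0.231, product 0.03003; [2] prior 0.53, lik 0.02, product 0.01060; [3] prior 0.34, lik 0.26, product 0.08840.
Normalizing constant = 0.12903; the posterior for Machine 2 is its product over the sum, 0.01060/0.12903 = 0.082.

Posterior probability ≈ 0.082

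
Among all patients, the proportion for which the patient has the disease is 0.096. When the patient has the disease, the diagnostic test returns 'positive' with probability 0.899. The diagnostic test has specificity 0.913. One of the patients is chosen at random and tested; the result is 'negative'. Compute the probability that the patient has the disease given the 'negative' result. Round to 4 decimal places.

Write H for 'the patient has the disease'. Prior odds H:¬H = 0.096/0.904 = 0.10619. For the 'negative' outcome, the likelihood ratio is 0.101/0.913 = 0.11062.
Posterior odds = 0.10619 × 0.11062 = 0.011748, so P(H|E) = 0.011748/(1+0.011748) = 0.0116.

P(H | E) ≈ 0.0116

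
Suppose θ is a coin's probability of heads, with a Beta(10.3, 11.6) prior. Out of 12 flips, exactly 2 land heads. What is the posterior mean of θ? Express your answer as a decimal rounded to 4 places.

The binomial likelihood is conjugate to the Beta prior: with 2 successes and 10 failures, the posterior is Beta(10.3+2, 11.6+10) = Beta(12.3, 21.6).
Posterior mean = α/(α+β) = 12.3/33.9 = 0.3628.

Posterior mean ≈ 0.3628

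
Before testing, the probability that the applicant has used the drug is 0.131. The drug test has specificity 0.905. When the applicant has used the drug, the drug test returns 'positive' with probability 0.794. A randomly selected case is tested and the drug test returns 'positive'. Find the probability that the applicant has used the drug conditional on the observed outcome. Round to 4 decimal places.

Write H for 'the applicant has used the drug'. Prior odds H:¬H = 0.131/0.869 = 0.15075. For the 'positive' outcome, the likelihood ratio is 0.794/0.095 = 8.3579.
Posterior odds = 0.15075 × 8.3579 = 1.2599, so P(H|E) = 1.2599/(1+1.2599) = 0.5575.

P(H | E) ≈ 0.5575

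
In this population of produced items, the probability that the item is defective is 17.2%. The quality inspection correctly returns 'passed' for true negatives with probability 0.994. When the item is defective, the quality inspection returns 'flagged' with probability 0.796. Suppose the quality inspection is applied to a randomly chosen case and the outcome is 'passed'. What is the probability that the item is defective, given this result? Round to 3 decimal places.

P(H | E) ≈ 0.041

Let H be the event that the item is defective. P(H) = 0.172, so P(¬H) = 0.828. With E the 'passed' result, P(E|H) = 0.204 and P(E|¬H) = 0.994.
P(E) = 0.204·0.172 + 0.994·0.828 = 0.035088 + 0.82303 = 0.85812.
By Bayes' theorem, P(H|E) = 0.035088 / 0.85812 = 0.041.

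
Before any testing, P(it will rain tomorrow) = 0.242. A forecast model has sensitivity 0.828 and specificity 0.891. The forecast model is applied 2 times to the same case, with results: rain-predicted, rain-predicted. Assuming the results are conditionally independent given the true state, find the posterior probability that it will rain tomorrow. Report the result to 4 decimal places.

Posterior P(H) ≈ 0.9485

With H the event that it will rain tomorrow, the joint likelihood of the observed sequence is P(data|H) = 0.828·0.828 = 0.68558 and P(data|¬H) = 0.109·0.109 = 0.011881.
Bayes: P(H|data) = 0.242·0.68558 / (0.242·0.68558 + 0.758·0.011881) = 0.16591/0.17492 = 0.9485.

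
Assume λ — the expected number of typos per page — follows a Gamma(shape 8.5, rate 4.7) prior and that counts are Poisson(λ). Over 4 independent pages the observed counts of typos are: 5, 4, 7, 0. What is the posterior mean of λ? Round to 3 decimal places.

Posterior mean ≈ 2.816

The Poisson likelihood adds the total count to the shape and the number of exposure periods to the rate. Here ∑xᵢ = 16 and n = 4, so shape 8.5→24.5 and rate 4.7→8.7.
E[λ | data] = 24.5/8.7 = 2.816.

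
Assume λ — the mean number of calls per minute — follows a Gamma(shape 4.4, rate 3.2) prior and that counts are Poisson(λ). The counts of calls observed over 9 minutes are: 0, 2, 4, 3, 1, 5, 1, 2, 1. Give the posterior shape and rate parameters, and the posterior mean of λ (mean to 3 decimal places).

Posterior: Gamma(shape=23.4, rate=12.2); mean ≈ 1.918

The Poisson likelihood adds the total count to the shape and the number of exposure periods to the rate. Here ∑xᵢ = 19 and n = 9, so shape 4.4→23.4 and rate 3.2→12.2.
Posterior mean = shape/rate = 23.4/12.2 = 1.918.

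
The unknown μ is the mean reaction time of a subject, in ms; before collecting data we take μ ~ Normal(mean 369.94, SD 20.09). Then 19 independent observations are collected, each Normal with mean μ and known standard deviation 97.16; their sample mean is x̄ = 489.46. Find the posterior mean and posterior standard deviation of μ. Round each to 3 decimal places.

Posterior mean ≈ 423.512; posterior SD ≈ 14.923

With known σ, the Normal prior is conjugate. Weight on the data is w = (n/σ²)/(n/σ² + 1/τ₀²) = 0.00201270/(0.00201270+0.00247765) = 0.44823.
Posterior mean = w·x̄ + (1−w)·μ₀ = 0.44823·489.46 + 0.55177·369.94 = 423.512. Posterior variance = 1/(0.00201270+0.00247765) = 222.700, so SD = 14.923.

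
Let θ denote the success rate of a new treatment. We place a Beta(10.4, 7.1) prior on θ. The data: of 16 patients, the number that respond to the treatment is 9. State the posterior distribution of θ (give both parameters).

Observing 9 successes and 7 failures updates Beta(10.4, 7.1) by adding the success and failure counts to the two shape parameters: α = 10.4+9 = 19.4, β = 7.1+7 = 14.1.

Posterior: Beta(19.4, 14.1)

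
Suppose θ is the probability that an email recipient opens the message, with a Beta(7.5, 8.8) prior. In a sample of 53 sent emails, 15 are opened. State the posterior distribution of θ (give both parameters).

Posterior: Beta(22.5, 46.8)

Observing 15 successes and 38 failures updates Beta(7.5, 8.8) by adding the success and failure counts to the two shape parameters: α = 7.5+15 = 22.5, β = 8.8+38 = 46.8.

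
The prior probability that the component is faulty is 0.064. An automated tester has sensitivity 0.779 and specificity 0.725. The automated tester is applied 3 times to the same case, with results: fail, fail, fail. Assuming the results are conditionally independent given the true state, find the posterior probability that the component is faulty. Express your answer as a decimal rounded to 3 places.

With H the event that the component is faulty, the joint likelihood of the observed sequence is P(data|H) = 0.779·0.779·0.779 = 0.47273 and P(data|¬H) = 0.275·0.275·0.275 = 0.020797.
Bayes: P(H|data) = 0.064·0.47273 / (0.064·0.47273 + 0.936·0.020797) = 0.030255/0.049721 = 0.6085.

Posterior P(H) ≈ 0.608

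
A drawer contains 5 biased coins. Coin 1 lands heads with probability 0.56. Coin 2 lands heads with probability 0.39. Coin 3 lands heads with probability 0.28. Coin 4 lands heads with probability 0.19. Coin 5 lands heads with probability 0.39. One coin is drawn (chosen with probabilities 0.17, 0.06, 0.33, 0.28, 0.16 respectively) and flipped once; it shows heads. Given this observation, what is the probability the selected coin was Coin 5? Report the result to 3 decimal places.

Posterior probability ≈ 0.191

Tabulate prior·likelihood by source: [1] prior 0.17, lik 0.56, product 0.09520; [2] prior 0.06, lik 0.39, product 0.02340; [3] prior 0.33, lik 0.28, product 0.09240; [4] prior 0.28, lik 0.19, product 0.05320; [5] prior 0.16, lik 0.39, product 0.06240.
Normalizing constant = 0.32660; the posterior for Coin 5 is its product over the sum, 0.06240/0.32660 = 0.191.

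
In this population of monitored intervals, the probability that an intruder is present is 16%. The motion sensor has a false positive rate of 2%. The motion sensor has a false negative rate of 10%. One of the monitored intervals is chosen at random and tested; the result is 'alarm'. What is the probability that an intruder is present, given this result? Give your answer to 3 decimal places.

Let H be the event that an intruder is present. P(H) = 0.16, so P(¬H) = 0.84. With E the 'alarm' result, P(E|H) = 0.9 and P(E|¬H) = 0.02.
P(E) = 0.9·0.16 + 0.02·0.84 = 0.14400 + 0.016800 = 0.16080.
By Bayes' theorem, P(H|E) = 0.14400 / 0.16080 = 0.896.

P(H | E) ≈ 0.896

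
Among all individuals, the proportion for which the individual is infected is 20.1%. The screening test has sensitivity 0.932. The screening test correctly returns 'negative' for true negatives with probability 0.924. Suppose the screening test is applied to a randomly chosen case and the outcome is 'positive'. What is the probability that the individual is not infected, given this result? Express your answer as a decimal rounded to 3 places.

P(¬H | E) ≈ 0.245

Let H be the event that the individual is infected. P(H) = 0.201, so P(¬H) = 0.799. With E the 'positive' result, P(E|H) = 0.932 and P(E|¬H) = 0.076.
P(E) = 0.932·0.201 + 0.076·0.799 = 0.18733 + 0.060724 = 0.24806.
By Bayes' theorem, P(H|E) = 0.18733 / 0.24806 = 0.755. Hence P(¬H|E) = 1 − 0.755 = 0.245.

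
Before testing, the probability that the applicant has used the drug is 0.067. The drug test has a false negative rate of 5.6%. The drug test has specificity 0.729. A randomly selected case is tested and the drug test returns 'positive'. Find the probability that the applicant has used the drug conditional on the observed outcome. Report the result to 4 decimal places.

Write H for 'the applicant has used the drug'. Prior odds H:¬H = 0.067/0.933 = 0.071811. For the 'positive' outcome, the likelihood ratio is 0.944/0.271 = 3.4834.
Posterior odds = 0.071811 × 3.4834 = 0.25015, so P(H|E) = 0.25015/(1+0.25015) = 0.2001.

P(H | E) ≈ 0.2001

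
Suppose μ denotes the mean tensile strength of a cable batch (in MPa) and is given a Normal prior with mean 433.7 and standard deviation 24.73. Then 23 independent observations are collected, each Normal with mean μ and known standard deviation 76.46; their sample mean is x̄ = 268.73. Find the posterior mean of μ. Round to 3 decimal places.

Posterior mean ≈ 317.164

Prior precision 1/τ₀² = 1/24.73² = 0.00163513; data precision n/σ² = 23/76.46² = 0.00393423.
Posterior precision = 0.00163513 + 0.00393423 = 0.00556935.
Posterior mean = (0.00163513·433.7 + 0.00393423·268.73) / 0.00556935 = 317.164.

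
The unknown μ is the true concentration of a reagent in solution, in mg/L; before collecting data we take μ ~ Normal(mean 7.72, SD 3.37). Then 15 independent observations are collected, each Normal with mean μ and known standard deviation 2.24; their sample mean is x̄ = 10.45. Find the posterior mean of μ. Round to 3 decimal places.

Posterior mean ≈ 10.372

With known σ, the Normal prior is conjugate. Weight on the data is w = (n/σ²)/(n/σ² + 1/τ₀²) = 2.98948/(2.98948+0.0880522) = 0.97139.
Posterior mean = w·x̄ + (1−w)·μ₀ = 0.97139·10.45 + 0.028611·7.72 = 10.372.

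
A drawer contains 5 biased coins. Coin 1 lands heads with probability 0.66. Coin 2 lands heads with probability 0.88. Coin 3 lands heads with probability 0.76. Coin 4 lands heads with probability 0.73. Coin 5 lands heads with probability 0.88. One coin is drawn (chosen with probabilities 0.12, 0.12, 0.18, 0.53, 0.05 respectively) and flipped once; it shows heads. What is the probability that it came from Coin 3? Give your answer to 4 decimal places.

Tabulate prior·likelihood by source: [1] prior 0.12, lik 0.66, product 0.07920; [2] prior 0.12, lik 0.88, product 0.1056; [3] prior 0.18, lik 0.76, product 0.1368; [4] prior 0.53, lik 0.73, product 0.3869; [5] prior 0.05, lik 0.88, product 0.04400.
Normalizing constant = 0.75250; the posterior for Coin 3 is its product over the sum, 0.1368/0.75250 = 0.1818.

Posterior probability ≈ 0.1818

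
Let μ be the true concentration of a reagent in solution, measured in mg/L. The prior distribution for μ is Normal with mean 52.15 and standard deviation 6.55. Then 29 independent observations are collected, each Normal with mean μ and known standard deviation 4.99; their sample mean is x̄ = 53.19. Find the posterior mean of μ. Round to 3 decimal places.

With known σ, the Normal prior is conjugate. Weight on the data is w = (n/σ²)/(n/σ² + 1/τ₀²) = 1.16465/(1.16465+0.0233087) = 0.98038.
Posterior mean = w·x̄ + (1−w)·μ₀ = 0.98038·53.19 + 0.019621·52.15 = 53.170.

Posterior mean ≈ 53.170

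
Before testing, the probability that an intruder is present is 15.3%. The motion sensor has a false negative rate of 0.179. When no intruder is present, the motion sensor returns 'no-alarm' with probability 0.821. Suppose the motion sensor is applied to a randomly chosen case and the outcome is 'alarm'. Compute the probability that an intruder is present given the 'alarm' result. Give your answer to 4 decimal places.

Write H for 'an intruder is present'. Prior odds H:¬H = 0.153/0.847 = 0.18064. For the 'alarm' outcome, the likelihood ratio is 0.821/0.179 = 4.5866.
Posterior odds = 0.18064 × 4.5866 = 0.82851, so P(H|E) = 0.82851/(1+0.82851) = 0.4531.

P(H | E) ≈ 0.4531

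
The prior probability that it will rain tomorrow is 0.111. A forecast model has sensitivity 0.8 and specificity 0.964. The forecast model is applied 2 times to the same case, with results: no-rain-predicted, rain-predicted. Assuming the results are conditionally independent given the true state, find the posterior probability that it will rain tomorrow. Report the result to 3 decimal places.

Posterior P(H) ≈ 0.365

Let H be the event that it will rain tomorrow; start with P(H) = 0.111. P('rain-predicted'|H) = 0.8, P('rain-predicted'|¬H) = 0.036.
Update on result 1 ('no-rain-predicted'): P(H) ← 0.2·0.1110 / (0.2·0.1110 + 0.964·0.8890) = 0.022200/0.87920 = 0.0253.
Update on result 2 ('rain-predicted'): P(H) ← 0.8·0.0253 / (0.8·0.0253 + 0.036·0.9747) = 0.020200/0.055291 = 0.3653.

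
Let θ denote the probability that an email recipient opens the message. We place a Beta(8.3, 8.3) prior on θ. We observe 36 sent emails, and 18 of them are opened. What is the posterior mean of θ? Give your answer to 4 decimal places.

Posterior mean ≈ 0.5000

The binomial likelihood is conjugate to the Beta prior: with 18 successes and 18 failures, the posterior is Beta(8.3+18, 8.3+18) = Beta(26.3, 26.3).
Posterior mean = α/(α+β) = 26.3/52.6 = 0.5000.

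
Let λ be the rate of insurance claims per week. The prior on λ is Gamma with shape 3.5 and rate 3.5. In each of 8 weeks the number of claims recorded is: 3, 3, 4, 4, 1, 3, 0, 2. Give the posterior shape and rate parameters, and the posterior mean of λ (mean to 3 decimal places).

The Poisson likelihood adds the total count to the shape and the number of exposure periods to the rate. Here ∑xᵢ = 20 and n = 8, so shape 3.5→23.5 and rate 3.5→11.5.
E[λ | data] = 23.5/11.5 = 2.043.

Posterior: Gamma(shape=23.5, rate=11.5); mean ≈ 2.043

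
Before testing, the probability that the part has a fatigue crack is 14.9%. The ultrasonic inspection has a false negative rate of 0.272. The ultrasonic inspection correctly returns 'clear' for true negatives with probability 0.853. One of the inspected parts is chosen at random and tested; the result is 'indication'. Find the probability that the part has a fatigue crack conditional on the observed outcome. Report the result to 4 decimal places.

P(H | E) ≈ 0.4644

Write H for 'the part has a fatigue crack'. Prior odds H:¬H = 0.149/0.851 = 0.17509. For the 'indication' outcome, the likelihood ratio is 0.728/0.147 = 4.9524.
Posterior odds = 0.17509 × 4.9524 = 0.86710, so P(H|E) = 0.86710/(1+0.86710) = 0.4644.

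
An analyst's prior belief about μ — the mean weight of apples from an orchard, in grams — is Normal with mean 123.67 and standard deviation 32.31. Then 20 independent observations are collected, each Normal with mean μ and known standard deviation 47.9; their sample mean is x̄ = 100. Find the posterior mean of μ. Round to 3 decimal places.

With known σ, the Normal prior is conjugate. Weight on the data is w = (n/σ²)/(n/σ² + 1/τ₀²) = 0.00871684/(0.00871684+0.00095791) = 0.90099.
Posterior mean = w·x̄ + (1−w)·μ₀ = 0.90099·100 + 0.099012·123.67 = 102.344.

Posterior mean ≈ 102.344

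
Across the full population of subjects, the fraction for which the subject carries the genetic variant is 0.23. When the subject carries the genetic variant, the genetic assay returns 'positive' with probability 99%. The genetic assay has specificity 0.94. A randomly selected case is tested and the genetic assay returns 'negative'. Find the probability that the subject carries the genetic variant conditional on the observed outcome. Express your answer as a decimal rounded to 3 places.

P(H | E) ≈ 0.003

Write H for 'the subject carries the genetic variant'. Prior odds H:¬H = 0.23/0.77 = 0.29870. For the 'negative' outcome, the likelihood ratio is 0.01/0.94 = 0.010638.
Posterior odds = 0.29870 × 0.010638 = 0.0031777, so P(H|E) = 0.0031777/(1+0.0031777) = 0.003.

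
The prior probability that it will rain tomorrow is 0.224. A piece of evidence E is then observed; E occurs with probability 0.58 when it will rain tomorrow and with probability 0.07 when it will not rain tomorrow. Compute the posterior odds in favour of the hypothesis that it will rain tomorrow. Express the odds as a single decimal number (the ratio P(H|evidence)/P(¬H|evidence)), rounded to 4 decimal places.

Posterior odds ≈ 2.3918

Prior odds = 0.224/(1−0.224) = 0.28866.
Likelihood ratio for E = 0.58/0.07 = 8.2857.
Posterior odds = prior odds × LR = 2.3918.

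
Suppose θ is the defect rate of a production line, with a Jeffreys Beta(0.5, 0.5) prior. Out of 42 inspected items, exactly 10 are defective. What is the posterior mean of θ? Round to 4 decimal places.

The binomial likelihood is conjugate to the Beta prior: with 10 successes and 32 failures, the posterior is Beta(0.5+10, 0.5+32) = Beta(10.5, 32.5).
Posterior mean = α/(α+β) = 10.5/43 = 0.2442.

Posterior mean ≈ 0.2442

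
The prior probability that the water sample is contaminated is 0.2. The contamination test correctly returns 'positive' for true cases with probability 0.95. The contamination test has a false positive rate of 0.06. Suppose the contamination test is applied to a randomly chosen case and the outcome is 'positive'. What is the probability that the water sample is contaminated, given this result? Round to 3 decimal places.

P(H | E) ≈ 0.798

Write H for 'the water sample is contaminated'. Prior odds H:¬H = 0.2/0.8 = 0.25000. For the 'positive' outcome, the likelihood ratio is 0.95/0.06 = 15.833.
Posterior odds = 0.25000 × 15.833 = 3.9583, so P(H|E) = 3.9583/(1+3.9583) = 0.798.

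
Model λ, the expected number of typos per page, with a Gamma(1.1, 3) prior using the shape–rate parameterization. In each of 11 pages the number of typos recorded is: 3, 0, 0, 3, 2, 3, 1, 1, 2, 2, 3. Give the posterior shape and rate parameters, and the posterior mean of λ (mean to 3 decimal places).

The Poisson likelihood adds the total count to the shape and the number of exposure periods to the rate. Here ∑xᵢ = 20 and n = 11, so shape 1.1→21.1 and rate 3→14.
Posterior mean = shape/rate = 21.1/14 = 1.507.

Posterior: Gamma(shape=21.1, rate=14); mean ≈ 1.507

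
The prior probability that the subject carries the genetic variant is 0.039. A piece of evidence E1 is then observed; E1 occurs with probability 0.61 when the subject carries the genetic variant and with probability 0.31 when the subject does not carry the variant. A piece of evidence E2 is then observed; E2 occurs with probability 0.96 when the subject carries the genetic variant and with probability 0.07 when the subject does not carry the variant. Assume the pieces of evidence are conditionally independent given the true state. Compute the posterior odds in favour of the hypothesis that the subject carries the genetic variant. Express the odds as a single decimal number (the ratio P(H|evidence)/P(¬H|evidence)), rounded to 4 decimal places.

Posterior odds ≈ 1.0952

Prior odds = 0.039/(1−0.039) = 0.040583.
Likelihood ratio for E1 = 0.61/0.31 = 1.9677.
Likelihood ratio for E2 = 0.96/0.07 = 13.714.
Posterior odds = prior odds × LR₁ × LR₂ = 1.0952.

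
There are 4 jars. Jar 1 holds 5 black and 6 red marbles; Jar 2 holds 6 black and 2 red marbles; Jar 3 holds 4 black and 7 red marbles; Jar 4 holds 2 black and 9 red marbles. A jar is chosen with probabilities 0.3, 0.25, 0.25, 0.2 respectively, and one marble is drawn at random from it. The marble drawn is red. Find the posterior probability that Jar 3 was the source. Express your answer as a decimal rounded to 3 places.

P(red|Jar 1) = 0.5455; P(red|Jar 2) = 0.25; P(red|Jar 3) = 0.6364; P(red|Jar 4) = 0.8182.
Prior × likelihood for each source: 0.3·0.5455=0.1636, 0.25·0.25=0.06250, 0.25·0.6364=0.1591, 0.2·0.8182=0.1636. Summing gives P(red) = 0.54886.
P(Jar 3 | red) = 0.1591 / 0.54886 = 0.290.

Posterior probability ≈ 0.290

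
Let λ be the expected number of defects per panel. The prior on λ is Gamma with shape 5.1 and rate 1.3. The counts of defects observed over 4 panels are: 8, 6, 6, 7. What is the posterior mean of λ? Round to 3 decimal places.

The Poisson likelihood adds the total count to the shape and the number of exposure periods to the rate. Here ∑xᵢ = 27 and n = 4, so shape 5.1→32.1 and rate 1.3→5.3.
E[λ | data] = 32.1/5.3 = 6.057.

Posterior mean ≈ 6.057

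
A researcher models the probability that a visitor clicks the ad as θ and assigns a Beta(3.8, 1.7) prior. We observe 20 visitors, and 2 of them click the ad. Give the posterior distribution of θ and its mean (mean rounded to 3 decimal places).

The binomial likelihood is conjugate to the Beta prior: with 2 successes and 18 failures, the posterior is Beta(3.8+2, 1.7+18) = Beta(5.8, 19.7).
Posterior mean = α/(α+β) = 5.8/25.5 = 0.227.

Posterior: Beta(5.8, 19.7); mean ≈ 0.227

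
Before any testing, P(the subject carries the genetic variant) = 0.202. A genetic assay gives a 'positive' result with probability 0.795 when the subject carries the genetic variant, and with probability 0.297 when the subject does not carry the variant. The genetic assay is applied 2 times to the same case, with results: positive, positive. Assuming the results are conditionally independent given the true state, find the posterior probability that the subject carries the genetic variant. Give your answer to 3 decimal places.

Posterior P(H) ≈ 0.645

With H the event that the subject carries the genetic variant, the joint likelihood of the observed sequence is P(data|H) = 0.795·0.795 = 0.63203 and P(data|¬H) = 0.297·0.297 = 0.088209.
Bayes: P(H|data) = 0.202·0.63203 / (0.202·0.63203 + 0.798·0.088209) = 0.12767/0.19806 = 0.6446.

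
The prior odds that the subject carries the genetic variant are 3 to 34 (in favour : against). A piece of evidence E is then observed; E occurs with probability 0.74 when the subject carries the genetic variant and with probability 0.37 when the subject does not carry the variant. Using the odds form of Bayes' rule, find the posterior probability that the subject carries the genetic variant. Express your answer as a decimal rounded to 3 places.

Prior odds = 3/34 = 0.088235. In log-odds, ln(0.088235) = -2.4277.
Add log likelihood ratio: ln(2.0000) = 0.69315.
Posterior log-odds = -1.7346, so posterior odds = exp(-1.7346) = 0.17647. Converting, P(H|E) = 0.17647/1.1765 = 0.150.

Posterior probability ≈ 0.150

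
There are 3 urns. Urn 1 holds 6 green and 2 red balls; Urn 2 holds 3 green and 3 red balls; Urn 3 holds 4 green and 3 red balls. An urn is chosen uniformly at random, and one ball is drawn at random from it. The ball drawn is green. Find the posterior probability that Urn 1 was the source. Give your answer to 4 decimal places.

Tabulate prior·likelihood by source: [1] prior 0.333333, lik 0.75, product 0.2500; [2] prior 0.333333, lik 0.5, product 0.1667; [3] prior 0.333333, lik 0.5714, product 0.1905.
Normalizing constant = 0.60714; the posterior for Urn 1 is its product over the sum, 0.2500/0.60714 = 0.4118.

Posterior probability ≈ 0.4118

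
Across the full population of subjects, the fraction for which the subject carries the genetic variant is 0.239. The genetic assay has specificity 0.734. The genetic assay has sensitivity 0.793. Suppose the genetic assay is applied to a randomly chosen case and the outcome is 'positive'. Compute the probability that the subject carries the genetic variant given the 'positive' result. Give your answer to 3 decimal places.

P(H | E) ≈ 0.484

Let H be the event that the subject carries the genetic variant. P(H) = 0.239, so P(¬H) = 0.761. With E the 'positive' result, P(E|H) = 0.793 and P(E|¬H) = 0.266.
P(E) = 0.793·0.239 + 0.266·0.761 = 0.18953 + 0.20243 = 0.39195.
By Bayes' theorem, P(H|E) = 0.18953 / 0.39195 = 0.484.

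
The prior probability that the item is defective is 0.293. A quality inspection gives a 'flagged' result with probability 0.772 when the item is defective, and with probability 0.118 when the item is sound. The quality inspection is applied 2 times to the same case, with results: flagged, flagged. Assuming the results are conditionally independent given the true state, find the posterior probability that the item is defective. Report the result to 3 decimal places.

Posterior P(H) ≈ 0.947

Let H be the event that the item is defective; start with P(H) = 0.293. P('flagged'|H) = 0.772, P('flagged'|¬H) = 0.118.
Update on result 1 ('flagged'): P(H) ← 0.772·0.2930 / (0.772·0.2930 + 0.118·0.7070) = 0.22620/0.30962 = 0.7306.
Update on result 2 ('flagged'): P(H) ← 0.772·0.7306 / (0.772·0.7306 + 0.118·0.2694) = 0.56399/0.59578 = 0.9466.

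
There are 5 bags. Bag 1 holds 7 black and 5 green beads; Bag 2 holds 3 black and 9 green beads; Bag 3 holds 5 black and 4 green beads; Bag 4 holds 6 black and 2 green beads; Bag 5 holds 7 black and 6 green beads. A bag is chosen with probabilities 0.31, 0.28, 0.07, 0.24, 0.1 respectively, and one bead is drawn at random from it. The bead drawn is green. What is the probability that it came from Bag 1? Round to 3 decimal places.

Tabulate prior·likelihood by source: [1] prior 0.31, lik 0.4167, product 0.1292; [2] prior 0.28, lik 0.75, product 0.2100; [3] prior 0.07, lik 0.4444, product 0.03111; [4] prior 0.24, lik 0.25, product 0.06000; [5] prior 0.1, lik 0.4615, product 0.04615.
Normalizing constant = 0.47643; the posterior for Bag 1 is its product over the sum, 0.1292/0.47643 = 0.271.

Posterior probability ≈ 0.271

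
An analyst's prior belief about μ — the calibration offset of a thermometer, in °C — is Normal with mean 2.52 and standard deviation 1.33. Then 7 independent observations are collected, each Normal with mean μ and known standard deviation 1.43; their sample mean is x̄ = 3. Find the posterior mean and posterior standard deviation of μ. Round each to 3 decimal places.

With known σ, the Normal prior is conjugate. Weight on the data is w = (n/σ²)/(n/σ² + 1/τ₀²) = 3.42315/(3.42315+0.565323) = 0.85826.
Posterior mean = w·x̄ + (1−w)·μ₀ = 0.85826·3 + 0.14174·2.52 = 2.932. Posterior variance = 1/(3.42315+0.565323) = 0.250722, so SD = 0.501.

Posterior mean ≈ 2.932; posterior SD ≈ 0.501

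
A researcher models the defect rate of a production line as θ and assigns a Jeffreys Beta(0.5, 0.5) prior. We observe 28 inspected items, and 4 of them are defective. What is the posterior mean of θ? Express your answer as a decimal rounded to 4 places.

Observing 4 successes and 24 failures updates Beta(0.5, 0.5) by adding the success and failure counts to the two shape parameters: α = 0.5+4 = 4.5, β = 0.5+24 = 24.5.
Posterior mean = α/(α+β) = 4.5/29 = 0.1552.

Posterior mean ≈ 0.1552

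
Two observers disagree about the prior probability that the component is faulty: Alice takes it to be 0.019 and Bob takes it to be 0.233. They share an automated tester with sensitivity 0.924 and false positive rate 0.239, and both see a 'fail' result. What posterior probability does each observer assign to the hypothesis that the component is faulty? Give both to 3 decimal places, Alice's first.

The likelihood ratio for a 'fail' result is 0.924/0.239 = 3.8661.
Alice: prior odds 0.019/0.981 = 0.019368; posterior odds 0.074879; posterior probability 0.070.
Bob: prior odds 0.233/0.767 = 0.30378; posterior odds 1.1745; posterior probability 0.540.

Alice: 0.070; Bob: 0.540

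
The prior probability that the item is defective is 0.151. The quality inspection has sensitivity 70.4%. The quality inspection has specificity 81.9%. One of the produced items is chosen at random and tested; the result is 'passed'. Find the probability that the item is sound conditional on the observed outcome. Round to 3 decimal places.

Write H for 'the item is defective'. Prior odds H:¬H = 0.151/0.849 = 0.17786. For the 'passed' outcome, the likelihood ratio is 0.296/0.819 = 0.36142.
Posterior odds = 0.17786 × 0.36142 = 0.064280, so P(H|E) = 0.064280/(1+0.064280) = 0.060. Then P(¬H|E) = 1 − 0.060 = 0.940.

P(¬H | E) ≈ 0.940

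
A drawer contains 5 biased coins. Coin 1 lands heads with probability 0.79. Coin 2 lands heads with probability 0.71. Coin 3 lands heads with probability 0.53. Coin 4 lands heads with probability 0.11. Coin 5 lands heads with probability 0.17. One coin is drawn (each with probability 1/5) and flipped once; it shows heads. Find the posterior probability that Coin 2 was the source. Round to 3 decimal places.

Tabulate prior·likelihood by source: [1] prior 0.2, lik 0.79, product 0.1580; [2] prior 0.2, lik 0.71, product 0.1420; [3] prior 0.2, lik 0.53, product 0.1060; [4] prior 0.2, lik 0.11, product 0.02200; [5] prior 0.2, lik 0.17, product 0.03400.
Normalizing constant = 0.46200; the posterior for Coin 2 is its product over the sum, 0.1420/0.46200 = 0.307.

Posterior probability ≈ 0.307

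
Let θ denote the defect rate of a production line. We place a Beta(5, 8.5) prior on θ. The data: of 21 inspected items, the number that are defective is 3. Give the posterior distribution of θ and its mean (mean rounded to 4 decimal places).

Posterior: Beta(8, 26.5); mean ≈ 0.2319

Observing 3 successes and 18 failures updates Beta(5, 8.5) by adding the success and failure counts to the two shape parameters: α = 5+3 = 8, β = 8.5+18 = 26.5.
E[θ | data] = 8/(8+26.5) = 0.2319.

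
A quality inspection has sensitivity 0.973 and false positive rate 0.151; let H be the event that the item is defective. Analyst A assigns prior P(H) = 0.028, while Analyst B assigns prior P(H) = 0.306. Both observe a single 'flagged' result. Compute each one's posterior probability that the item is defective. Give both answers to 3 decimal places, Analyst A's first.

The likelihood ratio for a 'flagged' result is 0.973/0.151 = 6.4437.
Analyst A: prior odds 0.028/0.972 = 0.028807; posterior odds 0.18562; posterior probability 0.157.
Analyst B: prior odds 0.306/0.694 = 0.44092; posterior odds 2.8412; posterior probability 0.740.

Analyst A: 0.157; Analyst B: 0.740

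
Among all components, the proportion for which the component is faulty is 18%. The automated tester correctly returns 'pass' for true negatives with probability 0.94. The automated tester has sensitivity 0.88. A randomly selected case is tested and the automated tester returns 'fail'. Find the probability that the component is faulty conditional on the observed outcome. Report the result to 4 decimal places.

P(H | E) ≈ 0.7630

Let H be the event that the component is faulty. P(H) = 0.18, so P(¬H) = 0.82. With E the 'fail' result, P(E|H) = 0.88 and P(E|¬H) = 0.06.
P(E) = 0.88·0.18 + 0.06·0.82 = 0.15840 + 0.049200 = 0.20760.
By Bayes' theorem, P(H|E) = 0.15840 / 0.20760 = 0.7630.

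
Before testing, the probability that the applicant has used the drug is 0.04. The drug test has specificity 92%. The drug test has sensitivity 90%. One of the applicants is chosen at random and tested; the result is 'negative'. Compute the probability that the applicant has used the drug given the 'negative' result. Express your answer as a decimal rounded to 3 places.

P(H | E) ≈ 0.005

Write H for 'the applicant has used the drug'. Prior odds H:¬H = 0.04/0.96 = 0.041667. For the 'negative' outcome, the likelihood ratio is 0.1/0.92 = 0.10870.
Posterior odds = 0.041667 × 0.10870 = 0.0045290, so P(H|E) = 0.0045290/(1+0.0045290) = 0.005.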